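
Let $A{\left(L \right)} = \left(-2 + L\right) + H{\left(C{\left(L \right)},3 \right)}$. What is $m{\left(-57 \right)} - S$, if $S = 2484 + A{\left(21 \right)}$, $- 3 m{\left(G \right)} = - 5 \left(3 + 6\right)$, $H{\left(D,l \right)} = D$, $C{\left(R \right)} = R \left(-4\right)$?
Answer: $-2404$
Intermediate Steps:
$C{\left(R \right)} = - 4 R$
$A{\left(L \right)} = -2 - 3 L$ ($A{\left(L \right)} = \left(-2 + L\right) - 4 L = -2 - 3 L$)
$m{\left(G \right)} = 15$ ($m{\left(G \right)} = - \frac{\left(-5\right) \left(3 + 6\right)}{3} = - \frac{\left(-5\right) 9}{3} = \left(- \frac{1}{3}\right) \left(-45\right) = 15$)
$S = 2419$ ($S = 2484 - 65 = 2419$)
$m{\left(-57 \right)} - S = 15 - 2419 = -2404$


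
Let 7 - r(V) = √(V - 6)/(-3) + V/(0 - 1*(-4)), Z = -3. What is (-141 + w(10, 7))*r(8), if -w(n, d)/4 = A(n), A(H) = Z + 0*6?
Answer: -645 - 43*√2 ≈ -705.81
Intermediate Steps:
A(H) = -3 (A(H) = -3 + 0*6 = -3 + 0 = -3)
w(n, d) = 12 (w(n, d) = -4*(-3) = 12)
r(V) = 7 - V/4 + √(-6 + V)/3 (r(V) = 7 - (√(V - 6)/(-3) + V/(0 - 1*(-4))) = 7 - (√(-6 + V)*(-⅓) + V/(0 + 4)) = 7 - (-√(-6 + V)/3 + V/4) = 7 + (-V/4 + √(-6 + V)/3) = 7 - V/4 + √(-6 + V)/3)
(-141 + w(10, 7))*r(8) = (-141 + 12)*(7 - ¼*8 + √(-6 + 8)/3) = -129*(7 - 2 + √2/3) = -129*(5 + √2/3) = -645 - 43*√2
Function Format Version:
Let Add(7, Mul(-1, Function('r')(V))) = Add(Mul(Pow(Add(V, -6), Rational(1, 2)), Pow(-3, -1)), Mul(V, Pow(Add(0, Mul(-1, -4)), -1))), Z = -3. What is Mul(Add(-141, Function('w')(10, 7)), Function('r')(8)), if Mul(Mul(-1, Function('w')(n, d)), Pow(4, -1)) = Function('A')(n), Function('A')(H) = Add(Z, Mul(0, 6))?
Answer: Add(-645, Mul(-43, Pow(2, Rational(1, 2)))) ≈ -705.81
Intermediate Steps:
Function('A')(H) = -3 (Function('A')(H) = Add(-3, Mul(0, 6)) = Add(-3, 0) = -3)
Function('w')(n, d) = 12 (Function('w')(n, d) = Mul(-4, -3) = 12)
Function('r')(V) = Add(7, Mul(Rational(-1, 4), V), Mul(Rational(1, 3), Pow(Add(-6, V), Rational(1, 2)))) (Function('r')(V) = Add(7, Mul(-1, Add(Mul(Pow(Add(V, -6), Rational(1, 2)), Pow(-3, -1)), Mul(V, Pow(Add(0, Mul(-1, -4)), -1))))) = Add(7, Mul(-1, Add(Mul(Pow(Add(-6, V), Rational(1, 2)), Rational(-1, 3)), Mul(V, Pow(Add(0, 4), -1))))) = Add(7, Mul(-1, Add(Mul(Rational(-1, 3), Pow(Add(-6, V), Rational(1, 2))), Mul(V, Pow(4, -1))))) = Add(7, Mul(-1, Add(Mul(Rational(-1, 3), Pow(Add(-6, V), Rational(1, 2))), Mul(V, Rational(1, 4))))) = Add(7, Mul(-1, Add(Mul(Rational(-1, 3), Pow(Add(-6, V), Rational(1, 2))), Mul(Rational(1, 4), V)))) = Add(7, Add(Mul(Rational(-1, 4), V), Mul(Rational(1, 3), Pow(Add(-6, V), Rational(1, 2))))) = Add(7, Mul(Rational(-1, 4), V), Mul(Rational(1, 3), Pow(Add(-6, V), Rational(1, 2)))))
Mul(Add(-141, Function('w')(10, 7)), Function('r')(8)) = Mul(Add(-141, 12), Add(7, Mul(Rational(-1, 4), 8), Mul(Rational(1, 3), Pow(Add(-6, 8), Rational(1, 2))))) = Mul(-129, Add(7, -2, Mul(Rational(1, 3), Pow(2, Rational(1, 2))))) = Mul(-129, Add(5, Mul(Rational(1, 3), Pow(2, Rational(1, 2))))) = Add(-645, Mul(-43, Pow(2, Rational(1, 2))))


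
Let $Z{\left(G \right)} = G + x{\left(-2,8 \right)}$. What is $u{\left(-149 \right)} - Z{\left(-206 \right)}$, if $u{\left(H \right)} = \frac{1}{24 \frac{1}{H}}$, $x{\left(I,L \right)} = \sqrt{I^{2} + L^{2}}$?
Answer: $\frac{4795}{24} - 2 \sqrt{17} \approx 191.55$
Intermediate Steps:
$u{\left(H \right)} = \frac{H}{24}$
$Z{\left(G \right)} = G + 2 \sqrt{17}$ ($Z{\left(G \right)} = G + \sqrt{\left(-2\right)^{2} + 8^{2}} = G + \sqrt{4 + 64} = G + \sqrt{68} = G + 2 \sqrt{17}$)
$u{\left(-149 \right)} - Z{\left(-206 \right)} = \frac{1}{24} \left(-149\right) - \left(-206 + 2 \sqrt{17}\right) = - \frac{149}{24} + \left(206 - 2 \sqrt{17}\right) = \frac{4795}{24} - 2 \sqrt{17}$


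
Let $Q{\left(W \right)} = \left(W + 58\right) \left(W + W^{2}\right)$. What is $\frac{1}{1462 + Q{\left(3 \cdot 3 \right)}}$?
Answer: $\frac{1}{7492} \approx 0.00013348$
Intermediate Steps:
$Q{\left(W \right)} = \left(58 + W\right) \left(W + W^{2}\right)$
$\frac{1}{1462 + Q{\left(3 \cdot 3 \right)}} = \frac{1}{1462 + 3 \cdot 3 \left(58 + \left(3 \cdot 3\right)^{2} + 59 \cdot 3 \cdot 3\right)} = \frac{1}{1462 + 9 \left(58 + 9^{2} + 59 \cdot 9\right)} = \frac{1}{1462 + 9 \left(58 + 81 + 531\right)} = \frac{1}{1462 + 9 \cdot 670} = \frac{1}{1462 + 6030} = \frac{1}{7492}$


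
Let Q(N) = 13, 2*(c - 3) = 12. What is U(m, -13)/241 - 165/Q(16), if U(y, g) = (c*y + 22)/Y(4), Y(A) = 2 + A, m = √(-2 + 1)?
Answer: -119152/9399 + 3*I/482 ≈ -12.677 + 0.0062241*I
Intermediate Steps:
c = 9 (c = 3 + (½)*12 = 3 + 6 = 9)
m = I (m = √(-1) = I ≈ 1.0*I)
U(y, g) = 11/3 + 3*y/2 (U(y, g) = (9*y + 22)/(2 + 4) = (22 + 9*y)/6 = (22 + 9*y)*(⅙) = 11/3 + 3*y/2)
U(m, -13)/241 - 165/Q(16) = (11/3 + 3*I/2)/241 - 165/13 = (11/3 + 3*I/2)*(1/241) - 165*1/13 = (11/723 + 3*I/482) - 165/13 = -119152/9399 + 3*I/482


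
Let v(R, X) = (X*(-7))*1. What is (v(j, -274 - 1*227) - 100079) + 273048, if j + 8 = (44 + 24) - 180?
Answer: 176476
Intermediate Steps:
j = -120 (j = -8 + ((44 + 24) - 180) = -8 + (68 - 180) = -8 - 112 = -120)
v(R, X) = -7*X (v(R, X) = -7*X*1 = -7*X)
(v(j, -274 - 1*227) - 100079) + 273048 = (-7*(-274 - 1*227) - 100079) + 273048 = (-7*(-274 - 227) - 100079) + 273048 = (-7*(-501) - 100079) + 273048 = (3507 - 100079) + 273048 = -96572 + 273048 = 176476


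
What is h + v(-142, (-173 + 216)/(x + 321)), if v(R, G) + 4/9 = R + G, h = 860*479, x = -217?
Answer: 385442899/936 ≈ 4.1180e+5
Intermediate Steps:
h = 411940
v(R, G) = -4/9 + G + R (v(R, G) = -4/9 + (R + G) = -4/9 + (G + R) = -4/9 + G + R)
h + v(-142, (-173 + 216)/(x + 321)) = 411940 + (-4/9 + (-173 + 216)/(-217 + 321) - 142) = 411940 + (-4/9 + 43/104 - 142) = 411940 - 132941/936 = 385442899/936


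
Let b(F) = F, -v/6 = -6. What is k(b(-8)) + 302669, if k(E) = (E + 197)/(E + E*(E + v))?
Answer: 70219019/232 ≈ 3.0267e+5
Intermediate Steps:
v = 36 (v = -6*(-6) = 36)
k(E) = (197 + E)/(E + E*(36 + E)) (k(E) = (E + 197)/(E + E*(E + 36)) = (197 + E)/(E + E*(36 + E)))
k(b(-8)) + 302669 = (197 - 8)/((-8)*(37 - 8)) + 302669 = -1/8*189/29 + 302669 = -1/8*1/29*189 + 302669 = -189/232 + 302669 = 70219019/232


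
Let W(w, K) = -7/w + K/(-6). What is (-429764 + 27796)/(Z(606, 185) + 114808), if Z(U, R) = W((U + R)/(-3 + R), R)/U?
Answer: -23593684032/6738701621 ≈ -3.5012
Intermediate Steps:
W(w, K) = -7/w - K/6 (W(w, K) = -7/w + K*(-⅙) = -7/w - K/6)
Z(U, R) = (-R/6 - 7*(-3 + R)/(R + U))/U (Z(U, R) = (-7*(-3 + R)/(U + R) - R/6)/U = (-7*(-3 + R)/(R + U) - R/6)/U = (-R/6 - 7*(-3 + R)/(R + U))/U)
(-429764 + 27796)/(Z(606, 185) + 114808) = (-429764 + 27796)/((⅙)*(126 - 42*185 - 1*185*(185 + 606))/(606*(185 + 606)) + 114808) = -401968/((⅙)*(1/606)*(126 - 7770 - 1*185*791)/791 + 114808) = -401968/((⅙)*(1/606)*(1/791)*(126 - 7770 - 146335) + 114808) = -401968/((⅙)*(1/606)*(1/791)*(-153979) + 114808) = -401968/(-21997/410868 + 114808) = -401968/47170911347/410868 = -401968*410868/47170911347 = -23593684032/6738701621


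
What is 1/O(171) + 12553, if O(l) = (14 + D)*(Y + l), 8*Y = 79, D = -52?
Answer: 345119625/27493 ≈ 12553.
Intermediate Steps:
Y = 79/8 (Y = (⅛)*79 = 79/8 ≈ 9.8750)
O(l) = -1501/4 - 38*l (O(l) = (14 - 52)*(79/8 + l) = -38*(79/8 + l) = -1501/4 - 38*l)
1/O(171) + 12553 = 1/(-1501/4 - 38*171) + 12553 = 1/(-1501/4 - 6498) + 12553 = 1/(-27493/4) + 12553 = -4/27493 + 12553 = 345119625/27493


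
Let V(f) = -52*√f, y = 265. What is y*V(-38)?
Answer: -13780*I*√38 ≈ -84946.0*I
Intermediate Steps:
y*V(-38) = 265*(-52*I*√38) = -13780*I*√38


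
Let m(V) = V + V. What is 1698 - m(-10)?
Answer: 1718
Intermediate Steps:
m(V) = 2*V
1698 - m(-10) = 1698 - 2*(-10) = 1698 - 1*(-20) = 1698 + 20 = 1718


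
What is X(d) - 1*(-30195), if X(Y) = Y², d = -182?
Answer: 63319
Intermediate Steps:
X(d) - 1*(-30195) = (-182)² - 1*(-30195) = 33124 + 30195 = 63319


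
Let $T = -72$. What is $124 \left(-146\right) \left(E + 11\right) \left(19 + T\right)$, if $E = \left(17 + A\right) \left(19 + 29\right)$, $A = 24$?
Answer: $1898874248$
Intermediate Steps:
$E = 1968$ ($E = \left(17 + 24\right) \left(19 + 29\right) = 41 \cdot 48 = 1968$)
$124 \left(-146\right) \left(E + 11\right) \left(19 + T\right) = 124 \left(-146\right) \left(1968 + 11\right) \left(19 - 72\right) = - 18104 \cdot 1979 \left(-53\right) = \left(-18104\right) \left(-104887\right) = 1898874248$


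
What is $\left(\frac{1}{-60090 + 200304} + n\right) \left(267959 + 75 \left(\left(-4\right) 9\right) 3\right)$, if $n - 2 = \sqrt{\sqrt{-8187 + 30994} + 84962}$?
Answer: $\frac{72871999511}{140214} + 259859 \sqrt{84962 + \sqrt{22807}} \approx 7.6331 \cdot 10^{7}$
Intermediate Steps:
$n = 2 + \sqrt{84962 + \sqrt{22807}}$ ($n = 2 + \sqrt{\sqrt{-8187 + 30994} + 84962} = 2 + \sqrt{\sqrt{22807} + 84962} = 2 + \sqrt{84962 + \sqrt{22807}} \approx 293.74$)
$\left(\frac{1}{-60090 + 200304} + n\right) \left(267959 + 75 \left(\left(-4\right) 9\right) 3\right) = \left(\frac{1}{-60090 + 200304} + \left(2 + \sqrt{84962 + \sqrt{22807}}\right)\right) \left(267959 + 75 \left(\left(-4\right) 9\right) 3\right) = \left(\frac{1}{140214} + \left(2 + \sqrt{84962 + \sqrt{22807}}\right)\right) \left(267959 + 75 \left(-36\right) 3\right) = \left(\frac{1}{140214} + \left(2 + \sqrt{84962 + \sqrt{22807}}\right)\right) \left(267959 - 8100\right) = \left(\frac{280429}{140214} + \sqrt{84962 + \sqrt{22807}}\right) \left(267959 - 8100\right) = \left(\frac{280429}{140214} + \sqrt{84962 + \sqrt{22807}}\right) 259859 = \frac{72871999511}{140214} + 259859 \sqrt{84962 + \sqrt{22807}}$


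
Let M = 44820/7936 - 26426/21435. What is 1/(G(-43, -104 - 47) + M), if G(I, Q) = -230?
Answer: -42527040/9593469209 ≈ -0.0044329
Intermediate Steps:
M = 187749991/42527040 (M = 44820*(1/7936) - 26426*1/21435 = 11205/1984 - 26426/21435 = 187749991/42527040 ≈ 4.4148)
1/(G(-43, -104 - 47) + M) = 1/(-230 + 187749991/42527040) = 1/(-9593469209/42527040) = -42527040/9593469209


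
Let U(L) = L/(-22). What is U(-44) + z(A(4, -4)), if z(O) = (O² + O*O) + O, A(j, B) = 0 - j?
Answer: 30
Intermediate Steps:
U(L) = -L/22 (U(L) = L*(-1/22) = -L/22)
A(j, B) = -j
z(O) = O + 2*O² (z(O) = (O² + O²) + O = 2*O² + O = O + 2*O²)
U(-44) + z(A(4, -4)) = -1/22*(-44) + (-1*4)*(1 + 2*(-1*4)) = 2 - 4*(1 + 2*(-4)) = 2 - 4*(1 - 8) = 2 - 4*(-7) = 2 + 28 = 30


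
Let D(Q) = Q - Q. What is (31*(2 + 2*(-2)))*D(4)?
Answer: 0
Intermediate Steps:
D(Q) = 0
(31*(2 + 2*(-2)))*D(4) = (31*(2 + 2*(-2)))*0 = (31*(2 - 4))*0 = (31*(-2))*0 = -62*0 = 0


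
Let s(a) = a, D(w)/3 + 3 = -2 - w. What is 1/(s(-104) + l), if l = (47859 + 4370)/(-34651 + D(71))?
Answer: -34879/3679645 ≈ -0.0094789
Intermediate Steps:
D(w) = -15 - 3*w (D(w) = -9 + 3*(-2 - w) = -9 + (-6 - 3*w) = -15 - 3*w)
l = -52229/34879 (l = (47859 + 4370)/(-34651 + (-15 - 3*71)) = 52229/(-34651 + (-15 - 213)) = 52229/(-34651 - 228) = 52229/(-34879) = 52229*(-1/34879) = -52229/34879 ≈ -1.4974)
1/(s(-104) + l) = 1/(-104 - 52229/34879) = 1/(-3679645/34879) = -34879/3679645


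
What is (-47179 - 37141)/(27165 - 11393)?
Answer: -21080/3943 ≈ -5.3462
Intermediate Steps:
(-47179 - 37141)/(27165 - 11393) = -84320/15772 = -84320*1/15772 = -21080/3943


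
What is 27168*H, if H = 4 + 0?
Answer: 108672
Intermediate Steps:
H = 4
27168*H = 27168*4 = 108672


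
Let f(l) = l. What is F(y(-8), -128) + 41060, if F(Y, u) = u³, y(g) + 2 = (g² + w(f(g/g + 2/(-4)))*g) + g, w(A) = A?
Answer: -2056092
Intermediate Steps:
y(g) = -2 + g² + 3*g/2 (y(g) = -2 + ((g² + (g/g + 2/(-4))*g) + g) = -2 + ((g² + (1 + 2*(-¼))*g) + g) = -2 + ((g² + (1 - ½)*g) + g) = -2 + ((g² + g/2) + g) = -2 + (g² + 3*g/2) = -2 + g² + 3*g/2)
F(y(-8), -128) + 41060 = (-128)³ + 41060 = -2097152 + 41060 = -2056092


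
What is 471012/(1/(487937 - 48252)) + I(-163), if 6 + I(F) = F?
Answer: 207096911051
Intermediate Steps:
I(F) = -6 + F
471012/(1/(487937 - 48252)) + I(-163) = 471012/(1/(487937 - 48252)) + (-6 - 163) = 471012/(1/439685) - 169 = 471012*439685 - 169 = 207096911220 - 169 = 207096911051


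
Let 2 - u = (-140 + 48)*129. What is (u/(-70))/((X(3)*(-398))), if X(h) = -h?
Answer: -1187/8358 ≈ -0.14202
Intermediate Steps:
u = 11870 (u = 2 - (-140 + 48)*129 = 2 - (-92)*129 = 2 - 1*(-11868) = 2 + 11868 = 11870)
(u/(-70))/((X(3)*(-398))) = (11870/(-70))/((-1*3*(-398))) = (11870*(-1/70))/((-3*(-398))) = -1187/7/1194 = -1187/7*1/1194 = -1187/8358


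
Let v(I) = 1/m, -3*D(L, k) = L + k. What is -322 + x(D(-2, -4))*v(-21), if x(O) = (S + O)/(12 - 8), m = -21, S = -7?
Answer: -27043/84 ≈ -321.94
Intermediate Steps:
D(L, k) = -L/3 - k/3 (D(L, k) = -(L + k)/3 = -L/3 - k/3)
v(I) = -1/21 (v(I) = 1/(-21) = -1/21)
x(O) = -7/4 + O/4 (x(O) = (-7 + O)/(12 - 8) = (-7 + O)/4 = (-7 + O)*(¼) = -7/4 + O/4)
-322 + x(D(-2, -4))*v(-21) = -322 + (-7/4 + (-⅓*(-2) - ⅓*(-4))/4)*(-1/21) = -322 + (-7/4 + (⅔ + 4/3)/4)*(-1/21) = -322 + (-7/4 + (¼)*2)*(-1/21) = -322 + (-7/4 + ½)*(-1/21) = -322 - 5/4*(-1/21) = -322 + 5/84 = -27043/84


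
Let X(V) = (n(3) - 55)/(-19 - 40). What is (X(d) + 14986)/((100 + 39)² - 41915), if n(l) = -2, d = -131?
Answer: -884231/1333046 ≈ -0.66332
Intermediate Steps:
X(V) = 57/59 (X(V) = (-2 - 55)/(-19 - 40) = -57/(-59) = -57*(-1/59) = 57/59)
(X(d) + 14986)/((100 + 39)² - 41915) = (57/59 + 14986)/((100 + 39)² - 41915) = 884231/(59*(139² - 41915)) = 884231/(59*(19321 - 41915)) = (884231/59)/(-22594) = (884231/59)*(-1/22594) = -884231/1333046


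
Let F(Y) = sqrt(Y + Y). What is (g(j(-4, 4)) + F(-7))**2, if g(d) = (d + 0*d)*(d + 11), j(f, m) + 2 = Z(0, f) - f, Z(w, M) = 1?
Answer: (42 + I*sqrt(14))**2 ≈ 1750.0 + 314.3*I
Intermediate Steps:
F(Y) = sqrt(2)*sqrt(Y) (F(Y) = sqrt(2*Y) = sqrt(2)*sqrt(Y))
j(f, m) = -1 - f (j(f, m) = -2 + (1 - f) = -1 - f)
g(d) = d*(11 + d) (g(d) = (d + 0)*(11 + d) = d*(11 + d))
(g(j(-4, 4)) + F(-7))**2 = ((-1 - 1*(-4))*(11 + (-1 - 1*(-4))) + sqrt(2)*sqrt(-7))**2 = ((-1 + 4)*(11 + (-1 + 4)) + sqrt(2)*(I*sqrt(7)))**2 = (3*(11 + 3) + I*sqrt(14))**2 = (3*14 + I*sqrt(14))**2 = (42 + I*sqrt(14))**2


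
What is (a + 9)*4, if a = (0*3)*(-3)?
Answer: 36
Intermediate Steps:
a = 0 (a = 0*(-3) = 0)
(a + 9)*4 = (0 + 9)*4 = 9*4 = 36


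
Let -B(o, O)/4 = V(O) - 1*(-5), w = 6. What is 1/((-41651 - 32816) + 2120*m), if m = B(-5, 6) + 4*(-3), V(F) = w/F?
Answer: -1/150787 ≈ -6.6319e-6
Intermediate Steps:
V(F) = 6/F
B(o, O) = -20 - 24/O (B(o, O) = -4*(6/O - 1*(-5)) = -4*(6/O + 5) = -4*(5 + 6/O) = -20 - 24/O)
m = -36 (m = (-20 - 24/6) + 4*(-3) = (-20 - 24*⅙) - 12 = (-20 - 4) - 12 = -24 - 12 = -36)
1/((-41651 - 32816) + 2120*m) = 1/((-41651 - 32816) + 2120*(-36)) = 1/(-74467 - 76320) = 1/(-150787) = -1/150787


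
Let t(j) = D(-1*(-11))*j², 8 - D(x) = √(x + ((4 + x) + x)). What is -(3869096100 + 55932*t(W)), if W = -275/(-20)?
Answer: -3953693250 + 42298575*√37/4 ≈ -3.8894e+9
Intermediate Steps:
D(x) = 8 - √(4 + 3*x) (D(x) = 8 - √(x + ((4 + x) + x)) = 8 - √(x + (4 + 2*x)) = 8 - √(4 + 3*x))
W = 55/4 (W = -275*(-1/20) = 55/4 ≈ 13.750)
t(j) = j²*(8 - √37) (t(j) = (8 - √(4 + 3*(-1*(-11))))*j² = (8 - √(4 + 3*11))*j² = (8 - √(4 + 33))*j² = (8 - √37)*j² = j²*(8 - √37))
-(3869096100 + 55932*t(W)) = -(3953693250 - 42298575*√37/4) = -55932*(141375/2 - 3025*√37/16) = -3953693250 + 42298575*√37/4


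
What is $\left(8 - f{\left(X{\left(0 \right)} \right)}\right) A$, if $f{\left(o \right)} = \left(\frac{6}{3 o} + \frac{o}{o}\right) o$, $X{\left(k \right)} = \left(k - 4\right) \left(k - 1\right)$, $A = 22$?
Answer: $44$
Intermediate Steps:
$X{\left(k \right)} = \left(-1 + k\right) \left(-4 + k\right)$ ($X{\left(k \right)} = \left(-4 + k\right) \left(-1 + k\right) = \left(-1 + k\right) \left(-4 + k\right)$)
$f{\left(o \right)} = o \left(1 + \frac{2}{o}\right)$ ($f{\left(o \right)} = \left(6 \frac{1}{3 o} + 1\right) o = \left(\frac{2}{o} + 1\right) o = \left(1 + \frac{2}{o}\right) o = o \left(1 + \frac{2}{o}\right)$)
$\left(8 - f{\left(X{\left(0 \right)} \right)}\right) A = \left(8 - \left(2 + \left(4 + 0^{2} - 0\right)\right)\right) 22 = \left(8 - \left(2 + \left(4 + 0 + 0\right)\right)\right) 22 = \left(8 - \left(2 + 4\right)\right) 22 = \left(8 - 6\right) 22 = 2 \cdot 22 = 44$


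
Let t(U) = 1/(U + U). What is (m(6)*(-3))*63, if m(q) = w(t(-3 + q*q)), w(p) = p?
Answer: -63/22 ≈ -2.8636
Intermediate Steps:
t(U) = 1/(2*U)
m(q) = 1/(2*(-3 + q²)) (m(q) = 1/(2*(-3 + q*q)) = 1/(2*(-3 + q²)))
(m(6)*(-3))*63 = ((1/(2*(-3 + 6²)))*(-3))*63 = ((1/(2*(-3 + 36)))*(-3))*63 = (((½)/33)*(-3))*63 = (((½)*(1/33))*(-3))*63 = ((1/66)*(-3))*63 = -1/22*63 = -63/22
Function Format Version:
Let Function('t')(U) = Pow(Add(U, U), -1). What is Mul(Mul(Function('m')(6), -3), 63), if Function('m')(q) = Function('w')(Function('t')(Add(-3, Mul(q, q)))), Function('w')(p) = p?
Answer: Rational(-63, 22) ≈ -2.8636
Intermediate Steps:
Function('t')(U) = Mul(Rational(1, 2), Pow(U, -1)) (Function('t')(U) = Pow(Mul(2, U), -1) = Mul(Rational(1, 2), Pow(U, -1)))
Function('m')(q) = Mul(Rational(1, 2), Pow(Add(-3, Pow(q, 2)), -1)) (Function('m')(q) = Mul(Rational(1, 2), Pow(Add(-3, Mul(q, q)), -1)) = Mul(Rational(1, 2), Pow(Add(-3, Pow(q, 2)), -1)))
Mul(Mul(Function('m')(6), -3), 63) = Mul(Mul(Mul(Rational(1, 2), Pow(Add(-3, Pow(6, 2)), -1)), -3), 63) = Mul(Mul(Mul(Rational(1, 2), Pow(Add(-3, 36), -1)), -3), 63) = Mul(Mul(Mul(Rational(1, 2), Pow(33, -1)), -3), 63) = Mul(Mul(Mul(Rational(1, 2), Rational(1, 33)), -3), 63) = Mul(Mul(Rational(1, 66), -3), 63) = Mul(Rational(-1, 22), 63) = Rational(-63, 22)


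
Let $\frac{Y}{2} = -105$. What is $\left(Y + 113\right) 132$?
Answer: $-12804$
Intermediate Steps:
$Y = -210$ ($Y = 2 \left(-105\right) = -210$)
$\left(Y + 113\right) 132 = \left(-210 + 113\right) 132 = \left(-97\right) 132 = -12804$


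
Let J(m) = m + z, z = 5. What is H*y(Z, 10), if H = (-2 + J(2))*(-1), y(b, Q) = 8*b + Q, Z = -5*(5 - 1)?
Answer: 750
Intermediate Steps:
Z = -20 (Z = -5*4 = -20)
y(b, Q) = Q + 8*b
J(m) = 5 + m (J(m) = m + 5 = 5 + m)
H = -5 (H = (-2 + (5 + 2))*(-1) = (-2 + 7)*(-1) = 5*(-1) = -5)
H*y(Z, 10) = -5*(10 + 8*(-20)) = -5*(10 - 160) = -5*(-150) = 750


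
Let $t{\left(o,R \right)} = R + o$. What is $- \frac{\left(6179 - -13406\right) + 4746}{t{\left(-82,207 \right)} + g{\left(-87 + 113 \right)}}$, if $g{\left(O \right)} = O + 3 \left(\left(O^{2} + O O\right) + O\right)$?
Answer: $- \frac{24331}{4285} \approx -5.6782$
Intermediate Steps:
$g{\left(O \right)} = 4 O + 6 O^{2}$ ($g{\left(O \right)} = O + 3 \left(\left(O^{2} + O^{2}\right) + O\right) = O + 3 \left(2 O^{2} + O\right) = O + 3 \left(O + 2 O^{2}\right) = O + \left(3 O + 6 O^{2}\right) = 4 O + 6 O^{2}$)
$- \frac{\left(6179 - -13406\right) + 4746}{t{\left(-82,207 \right)} + g{\left(-87 + 113 \right)}} = - \frac{\left(6179 - -13406\right) + 4746}{\left(207 - 82\right) + 2 \left(-87 + 113\right) \left(2 + 3 \left(-87 + 113\right)\right)} = - \frac{\left(6179 + 13406\right) + 4746}{125 + 2 \cdot 26 \left(2 + 3 \cdot 26\right)} = - \frac{19585 + 4746}{125 + 2 \cdot 26 \left(2 + 78\right)} = - \frac{24331}{125 + 2 \cdot 26 \cdot 80} = - \frac{24331}{125 + 4160} = - \frac{24331}{4285}$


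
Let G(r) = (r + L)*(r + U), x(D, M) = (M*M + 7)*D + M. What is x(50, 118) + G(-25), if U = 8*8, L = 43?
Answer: 697370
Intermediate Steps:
U = 64
x(D, M) = M + D*(7 + M²) (x(D, M) = (M² + 7)*D + M = (7 + M²)*D + M = D*(7 + M²) + M = M + D*(7 + M²))
G(r) = (43 + r)*(64 + r) (G(r) = (r + 43)*(r + 64) = (43 + r)*(64 + r))
x(50, 118) + G(-25) = (118 + 7*50 + 50*118²) + (2752 + (-25)² + 107*(-25)) = (118 + 350 + 50*13924) + (2752 + 625 - 2675) = (118 + 350 + 696200) + 702 = 696668 + 702 = 697370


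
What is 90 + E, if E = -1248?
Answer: -1158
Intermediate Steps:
90 + E = 90 - 1248 = -1158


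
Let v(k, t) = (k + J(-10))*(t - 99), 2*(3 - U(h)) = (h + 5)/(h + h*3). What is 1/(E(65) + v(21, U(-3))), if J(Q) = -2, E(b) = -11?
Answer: -12/22001 ≈ -0.00054543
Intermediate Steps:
U(h) = 3 - (5 + h)/(8*h) (U(h) = 3 - (h + 5)/(2*(h + h*3)) = 3 - (5 + h)/(2*(h + 3*h)) = 3 - (5 + h)/(2*(4*h)) = 3 - (5 + h)*1/(4*h)/2 = 3 - (5 + h)/(8*h))
v(k, t) = (-99 + t)*(-2 + k) (v(k, t) = (k - 2)*(t - 99) = (-2 + k)*(-99 + t) = (-99 + t)*(-2 + k))
1/(E(65) + v(21, U(-3))) = 1/(-11 + (198 - 99*21 - (-5 + 23*(-3))/(4*(-3)) + 21*((1/8)*(-5 + 23*(-3))/(-3)))) = 1/(-11 + (198 - 2079 - (-1)*(-5 - 69)/(4*3) + 21*((1/8)*(-1/3)*(-5 - 69)))) = 1/(-11 + (198 - 2079 - (-1)*(-74)/(4*3) + 21*((1/8)*(-1/3)*(-74)))) = 1/(-11 + (198 - 2079 - 2*37/12 + 21*(37/12))) = 1/(-11 + (198 - 2079 - 37/6 + 259/4)) = 1/(-11 - 21869/12) = 1/(-22001/12) = -12/22001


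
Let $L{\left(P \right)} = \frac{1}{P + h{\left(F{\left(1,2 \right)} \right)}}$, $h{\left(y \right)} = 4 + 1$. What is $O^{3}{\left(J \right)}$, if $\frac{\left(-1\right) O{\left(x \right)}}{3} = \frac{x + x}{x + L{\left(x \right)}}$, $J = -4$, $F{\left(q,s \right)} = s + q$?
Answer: $-512$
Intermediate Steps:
$F{\left(q,s \right)} = q + s$
$h{\left(y \right)} = 5$
$L{\left(P \right)} = \frac{1}{5 + P}$ ($L{\left(P \right)} = \frac{1}{P + 5} = \frac{1}{5 + P}$)
$O{\left(x \right)} = - \frac{6 x}{x + \frac{1}{5 + x}}$ ($O{\left(x \right)} = - 3 \frac{x + x}{x + \frac{1}{5 + x}} = - 3 \frac{2 x}{x + \frac{1}{5 + x}} = - \frac{6 x}{x + \frac{1}{5 + x}}$)
$O^{3}{\left(J \right)} = \left(\left(-6\right) \left(-4\right) \frac{1}{1 - 4 \left(5 - 4\right)} \left(5 - 4\right)\right)^{3} = \left(\left(-6\right) \left(-4\right) \frac{1}{1 - 4} \cdot 1\right)^{3} = \left(\left(-6\right) \left(-4\right) \frac{1}{-3} \cdot 1\right)^{3} = \left(\left(-6\right) \left(-4\right) \left(- \frac{1}{3}\right) 1\right)^{3} = \left(-8\right)^{3} = -512$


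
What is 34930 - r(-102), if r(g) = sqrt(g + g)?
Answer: 34930 - 2*I*sqrt(51) ≈ 34930.0 - 14.283*I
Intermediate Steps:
r(g) = sqrt(2)*sqrt(g) (r(g) = sqrt(2*g) = sqrt(2)*sqrt(g))
34930 - r(-102) = 34930 - sqrt(2)*sqrt(-102) = 34930 - sqrt(2)*I*sqrt(102) = 34930 - 2*I*sqrt(51)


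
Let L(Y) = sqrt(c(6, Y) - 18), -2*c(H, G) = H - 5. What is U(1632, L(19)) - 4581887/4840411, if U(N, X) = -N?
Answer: -7904132639/4840411 ≈ -1632.9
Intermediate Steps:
c(H, G) = 5/2 - H/2 (c(H, G) = -(H - 5)/2 = -(-5 + H)/2 = 5/2 - H/2)
L(Y) = I*sqrt(74)/2 (L(Y) = sqrt((5/2 - 1/2*6) - 18) = sqrt((5/2 - 3) - 18) = sqrt(-1/2 - 18) = sqrt(-37/2) = I*sqrt(74)/2)
U(1632, L(19)) - 4581887/4840411 = -1*1632 - 4581887/4840411 = -1632 - 4581887*1/4840411 = -1632 - 4581887/4840411 = -7904132639/4840411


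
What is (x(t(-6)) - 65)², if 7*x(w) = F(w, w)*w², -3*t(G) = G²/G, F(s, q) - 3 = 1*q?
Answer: 189225/49 ≈ 3861.7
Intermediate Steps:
F(s, q) = 3 + q (F(s, q) = 3 + 1*q = 3 + q)
t(G) = -G/3 (t(G) = -G²/(3*G) = -G/3)
x(w) = w²*(3 + w)/7 (x(w) = ((3 + w)*w²)/7 = (w²*(3 + w))/7 = w²*(3 + w)/7)
(x(t(-6)) - 65)² = ((-⅓*(-6))²*(3 - ⅓*(-6))/7 - 65)² = ((⅐)*2²*(3 + 2) - 65)² = ((⅐)*4*5 - 65)² = (20/7 - 65)² = (-435/7)² = 189225/49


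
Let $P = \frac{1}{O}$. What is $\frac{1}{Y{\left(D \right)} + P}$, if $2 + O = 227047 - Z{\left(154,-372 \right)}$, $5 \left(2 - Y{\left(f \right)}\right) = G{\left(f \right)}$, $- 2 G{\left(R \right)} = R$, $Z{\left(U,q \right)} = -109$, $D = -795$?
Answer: $- \frac{113577}{8802217} \approx -0.012903$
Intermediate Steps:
$G{\left(R \right)} = - \frac{R}{2}$
$Y{\left(f \right)} = 2 + \frac{f}{10}$ ($Y{\left(f \right)} = 2 - \frac{\left(- \frac{1}{2}\right) f}{5} = 2 + \frac{f}{10}$)
$O = 227154$ ($O = -2 + \left(227047 - -109\right) = -2 + \left(227047 + 109\right) = -2 + 227156 = 227154$)
$P = \frac{1}{227154} \approx 4.4023 \cdot 10^{-6}$
$\frac{1}{Y{\left(D \right)} + P} = \frac{1}{\left(2 + \frac{1}{10} \left(-795\right)\right) + \frac{1}{227154}} = \frac{1}{\left(2 - \frac{159}{2}\right) + \frac{1}{227154}} = \frac{1}{- \frac{155}{2} + \frac{1}{227154}} = \frac{1}{- \frac{8802217}{113577}} = - \frac{113577}{8802217}$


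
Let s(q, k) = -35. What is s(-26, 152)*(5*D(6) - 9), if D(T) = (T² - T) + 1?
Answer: -5110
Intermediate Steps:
D(T) = 1 + T² - T
s(-26, 152)*(5*D(6) - 9) = -35*(5*(1 + 6² - 1*6) - 9) = -35*(5*(1 + 36 - 6) - 9) = -35*(5*31 - 9) = -35*(155 - 9) = -35*146 = -5110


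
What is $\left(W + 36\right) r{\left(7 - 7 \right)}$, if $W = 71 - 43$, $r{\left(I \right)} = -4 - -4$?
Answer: $0$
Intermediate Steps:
$r{\left(I \right)} = 0$ ($r{\left(I \right)} = -4 + 4 = 0$)
$W = 28$
$\left(W + 36\right) r{\left(7 - 7 \right)} = \left(28 + 36\right) 0 = 64 \cdot 0 = 0$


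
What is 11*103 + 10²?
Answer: 1233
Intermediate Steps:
11*103 + 10² = 1133 + 100 = 1233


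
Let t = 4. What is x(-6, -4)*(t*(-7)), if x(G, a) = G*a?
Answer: -672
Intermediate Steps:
x(-6, -4)*(t*(-7)) = (-6*(-4))*(4*(-7)) = 24*(-28) = -672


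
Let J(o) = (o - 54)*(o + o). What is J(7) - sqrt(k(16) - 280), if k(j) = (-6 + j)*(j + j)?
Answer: -658 - 2*sqrt(10) ≈ -664.32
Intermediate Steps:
k(j) = 2*j*(-6 + j) (k(j) = (-6 + j)*(2*j) = 2*j*(-6 + j))
J(o) = 2*o*(-54 + o) (J(o) = (-54 + o)*(2*o) = 2*o*(-54 + o))
J(7) - sqrt(k(16) - 280) = 2*7*(-54 + 7) - sqrt(2*16*(-6 + 16) - 280) = 2*7*(-47) - sqrt(2*16*10 - 280) = -658 - sqrt(320 - 280) = -658 - sqrt(40) = -658 - 2*sqrt(10)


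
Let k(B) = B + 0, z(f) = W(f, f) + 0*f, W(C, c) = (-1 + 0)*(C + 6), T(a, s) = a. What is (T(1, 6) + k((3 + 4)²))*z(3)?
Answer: -450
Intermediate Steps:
W(C, c) = -6 - C (W(C, c) = -(6 + C) = -6 - C)
z(f) = -6 - f (z(f) = (-6 - f) + 0*f = (-6 - f) + 0 = -6 - f)
k(B) = B
(T(1, 6) + k((3 + 4)²))*z(3) = (1 + (3 + 4)²)*(-6 - 1*3) = (1 + 7²)*(-6 - 3) = (1 + 49)*(-9) = 50*(-9) = -450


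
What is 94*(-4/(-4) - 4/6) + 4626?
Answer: 13972/3 ≈ 4657.3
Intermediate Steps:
94*(-4/(-4) - 4/6) + 4626 = 94*(-4*(-¼) - 4*⅙) + 4626 = 94*(1 - ⅔) + 4626 = 94*(⅓) + 4626 = 94/3 + 4626 = 13972/3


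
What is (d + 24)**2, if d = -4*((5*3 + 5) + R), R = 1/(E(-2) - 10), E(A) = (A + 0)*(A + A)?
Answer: 2916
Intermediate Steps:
E(A) = 2*A**2 (E(A) = A*(2*A) = 2*A**2)
R = -1/2 (R = 1/(2*(-2)**2 - 10) = 1/(2*4 - 10) = 1/(8 - 10) = 1/(-2) = -1/2 ≈ -0.50000)
d = -78 (d = -4*((5*3 + 5) - 1/2) = -4*((15 + 5) - 1/2) = -4*(20 - 1/2) = -4*39/2 = -78)
(d + 24)**2 = (-78 + 24)**2 = (-54)**2 = 2916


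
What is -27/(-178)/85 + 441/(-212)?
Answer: -3333303/1603780 ≈ -2.0784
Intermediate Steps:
-27/(-178)/85 + 441/(-212) = -27*(-1/178)*(1/85) + 441*(-1/212) = (27/178)*(1/85) - 441/212 = 27/15130 - 441/212 = -3333303/1603780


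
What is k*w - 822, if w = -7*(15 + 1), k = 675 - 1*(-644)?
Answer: -148550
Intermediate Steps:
k = 1319 (k = 675 + 644 = 1319)
w = -112 (w = -7*16 = -112)
k*w - 822 = 1319*(-112) - 822 = -147728 - 822 = -148550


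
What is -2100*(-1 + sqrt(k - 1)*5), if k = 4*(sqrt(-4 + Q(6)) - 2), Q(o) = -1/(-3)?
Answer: 2100 - 3500*sqrt(-81 + 12*I*sqrt(33)) ≈ -10364.0 - 33876.0*I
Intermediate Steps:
Q(o) = 1/3 (Q(o) = -1*(-1/3) = 1/3)
k = -8 + 4*I*sqrt(33)/3 (k = 4*(sqrt(-4 + 1/3) - 2) = 4*(sqrt(-11/3) - 2) = 4*(I*sqrt(33)/3 - 2) = 4*(-2 + I*sqrt(33)/3) = -8 + 4*I*sqrt(33)/3 ≈ -8.0 + 7.6594*I)
-2100*(-1 + sqrt(k - 1)*5) = -2100*(-1 + sqrt((-8 + 4*I*sqrt(33)/3) - 1)*5) = -2100*(-1 + sqrt(-9 + 4*I*sqrt(33)/3)*5) = -2100*(-1 + 5*sqrt(-9 + 4*I*sqrt(33)/3)) = 2100 - 10500*sqrt(-9 + 4*I*sqrt(33)/3)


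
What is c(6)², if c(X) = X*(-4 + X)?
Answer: 144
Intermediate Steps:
c(6)² = (6*(-4 + 6))² = (6*2)² = 12² = 144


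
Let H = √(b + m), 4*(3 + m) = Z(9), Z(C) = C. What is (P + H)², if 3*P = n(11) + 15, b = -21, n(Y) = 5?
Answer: 817/36 + 20*I*√87/3 ≈ 22.694 + 62.183*I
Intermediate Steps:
m = -¾ (m = -3 + (¼)*9 = -3 + 9/4 = -¾ ≈ -0.75000)
P = 20/3 (P = (5 + 15)/3 = (⅓)*20 = 20/3 ≈ 6.6667)
H = I*√87/2 (H = √(-21 - ¾) = √(-87/4) = I*√87/2 ≈ 4.6637*I)
(P + H)² = (20/3 + I*√87/2)²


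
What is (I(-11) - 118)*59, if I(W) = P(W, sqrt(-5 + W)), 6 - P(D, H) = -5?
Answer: -6313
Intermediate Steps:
P(D, H) = 11 (P(D, H) = 6 - 1*(-5) = 6 + 5 = 11)
I(W) = 11
(I(-11) - 118)*59 = (11 - 118)*59 = -107*59 = -6313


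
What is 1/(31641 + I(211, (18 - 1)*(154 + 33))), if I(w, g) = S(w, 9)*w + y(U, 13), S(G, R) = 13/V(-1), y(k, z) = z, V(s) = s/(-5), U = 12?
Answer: 1/45369 ≈ 2.2041e-5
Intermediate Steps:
V(s) = -s/5 (V(s) = s*(-⅕) = -s/5)
S(G, R) = 65 (S(G, R) = 13/((-⅕*(-1))) = 13/(⅕) = 13*5 = 65)
I(w, g) = 13 + 65*w (I(w, g) = 65*w + 13 = 13 + 65*w)
1/(31641 + I(211, (18 - 1)*(154 + 33))) = 1/(31641 + (13 + 65*211)) = 1/(31641 + (13 + 13715)) = 1/(31641 + 13728) = 1/45369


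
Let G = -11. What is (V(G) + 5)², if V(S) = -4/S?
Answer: 3481/121 ≈ 28.769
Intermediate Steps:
(V(G) + 5)² = (-4/(-11) + 5)² = (-4*(-1/11) + 5)² = (4/11 + 5)² = (59/11)² = 3481/121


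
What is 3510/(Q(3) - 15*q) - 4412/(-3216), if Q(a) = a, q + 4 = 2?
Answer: 952813/8844 ≈ 107.74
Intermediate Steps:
q = -2 (q = -4 + 2 = -2)
3510/(Q(3) - 15*q) - 4412/(-3216) = 3510/(3 - 15*(-2)) - 4412/(-3216) = 3510/(3 + 30) - 4412*(-1/3216) = 3510/33 + 1103/804 = 3510*(1/33) + 1103/804 = 1170/11 + 1103/804 = 952813/8844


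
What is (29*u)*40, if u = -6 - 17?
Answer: -26680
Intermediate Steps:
u = -23
(29*u)*40 = (29*(-23))*40 = -667*40 = -26680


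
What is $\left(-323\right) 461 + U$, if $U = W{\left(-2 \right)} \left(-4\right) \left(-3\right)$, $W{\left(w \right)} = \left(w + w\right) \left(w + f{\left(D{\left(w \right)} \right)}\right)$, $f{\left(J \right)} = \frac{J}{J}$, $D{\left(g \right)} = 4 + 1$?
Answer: $-148855$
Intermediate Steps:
$D{\left(g \right)} = 5$
$f{\left(J \right)} = 1$
$W{\left(w \right)} = 2 w \left(1 + w\right)$ ($W{\left(w \right)} = \left(w + w\right) \left(w + 1\right) = 2 w \left(1 + w\right)$)
$U = 48$ ($U = 2 \left(-2\right) \left(1 - 2\right) \left(-4\right) \left(-3\right) = 2 \left(-2\right) \left(-1\right) \left(-4\right) \left(-3\right) = 4 \left(-4\right) \left(-3\right) = \left(-16\right) \left(-3\right) = 48$)
$\left(-323\right) 461 + U = \left(-323\right) 461 + 48 = -148903 + 48 = -148855$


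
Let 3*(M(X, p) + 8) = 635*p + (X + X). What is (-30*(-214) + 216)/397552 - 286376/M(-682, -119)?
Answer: 28504892897/2549401588 ≈ 11.181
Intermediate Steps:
M(X, p) = -8 + 2*X/3 + 635*p/3 (M(X, p) = -8 + (635*p + (X + X))/3 = -8 + (635*p + 2*X)/3 = -8 + (2*X + 635*p)/3 = -8 + (2*X/3 + 635*p/3) = -8 + 2*X/3 + 635*p/3)
(-30*(-214) + 216)/397552 - 286376/M(-682, -119) = (-30*(-214) + 216)/397552 - 286376/(-8 + (⅔)*(-682) + (635/3)*(-119)) = (6420 + 216)*(1/397552) - 286376/(-8 - 1364/3 - 75565/3) = 6636*(1/397552) - 286376/(-25651) = 1659/99388 - 286376*(-1/25651) = 1659/99388 + 286376/25651 = 28504892897/2549401588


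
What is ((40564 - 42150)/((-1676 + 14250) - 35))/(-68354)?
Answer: 61/32965031 ≈ 1.8504e-6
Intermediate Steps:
((40564 - 42150)/((-1676 + 14250) - 35))/(-68354) = -1586/(12574 - 35)*(-1/68354) = -1586/12539*(-1/68354) = 61/32965031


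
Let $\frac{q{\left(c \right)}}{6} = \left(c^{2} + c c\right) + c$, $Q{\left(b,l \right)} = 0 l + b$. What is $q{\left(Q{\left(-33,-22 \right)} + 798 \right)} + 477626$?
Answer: $7504916$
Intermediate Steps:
$Q{\left(b,l \right)} = b$ ($Q{\left(b,l \right)} = 0 + b = b$)
$q{\left(c \right)} = 6 c + 12 c^{2}$ ($q{\left(c \right)} = 6 \left(\left(c^{2} + c c\right) + c\right) = 6 \left(\left(c^{2} + c^{2}\right) + c\right) = 6 \left(2 c^{2} + c\right) = 6 \left(c + 2 c^{2}\right) = 6 c + 12 c^{2}$)
$q{\left(Q{\left(-33,-22 \right)} + 798 \right)} + 477626 = 6 \left(-33 + 798\right) \left(1 + 2 \left(-33 + 798\right)\right) + 477626 = 6 \cdot 765 \left(1 + 2 \cdot 765\right) + 477626 = 6 \cdot 765 \left(1 + 1530\right) + 477626 = 6 \cdot 765 \cdot 1531 + 477626 = 7027290 + 477626 = 7504916$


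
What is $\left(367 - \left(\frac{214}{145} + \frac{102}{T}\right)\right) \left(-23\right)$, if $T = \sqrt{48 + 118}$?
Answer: $- \frac{1219023}{145} + \frac{1173 \sqrt{166}}{83} \approx -8225.0$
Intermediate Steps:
$T = \sqrt{166} \approx 12.884$
$\left(367 - \left(\frac{214}{145} + \frac{102}{T}\right)\right) \left(-23\right) = \left(367 - \left(\frac{214}{145} + 102 \frac{\sqrt{166}}{166}\right)\right) \left(-23\right) = \left(367 - \left(\frac{214}{145} + \frac{51 \sqrt{166}}{83}\right)\right) \left(-23\right) = \left(\frac{53001}{145} - \frac{51 \sqrt{166}}{83}\right) \left(-23\right) = - \frac{1219023}{145} + \frac{1173 \sqrt{166}}{83}$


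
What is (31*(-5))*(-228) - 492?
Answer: 34848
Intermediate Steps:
(31*(-5))*(-228) - 492 = -155*(-228) - 492 = 35340 - 492 = 34848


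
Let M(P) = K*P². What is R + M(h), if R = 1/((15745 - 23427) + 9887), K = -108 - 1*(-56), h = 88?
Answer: -887927039/2205 ≈ -4.0269e+5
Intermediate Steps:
K = -52 (K = -108 + 56 = -52)
M(P) = -52*P²
R = 1/2205 (R = 1/(-7682 + 9887) = 1/2205 ≈ 0.00045351)
R + M(h) = 1/2205 - 52*88² = 1/2205 - 52*7744 = 1/2205 - 402688 = -887927039/2205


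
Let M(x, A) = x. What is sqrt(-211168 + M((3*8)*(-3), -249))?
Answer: 2*I*sqrt(52810) ≈ 459.61*I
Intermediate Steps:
sqrt(-211168 + M((3*8)*(-3), -249)) = sqrt(-211168 + (3*8)*(-3)) = sqrt(-211168 + 24*(-3)) = sqrt(-211168 - 72) = sqrt(-211240) = 2*I*sqrt(52810)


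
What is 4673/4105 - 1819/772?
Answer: -3859439/3169060 ≈ -1.2178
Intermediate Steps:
4673/4105 - 1819/772 = -3859439/3169060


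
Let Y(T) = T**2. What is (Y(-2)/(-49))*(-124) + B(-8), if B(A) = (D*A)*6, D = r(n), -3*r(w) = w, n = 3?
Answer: 2848/49 ≈ 58.122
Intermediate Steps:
r(w) = -w/3
D = -1 (D = -1/3*3 = -1)
B(A) = -6*A (B(A) = -A*6 = -6*A)
(Y(-2)/(-49))*(-124) + B(-8) = ((-2)**2/(-49))*(-124) - 6*(-8) = (4*(-1/49))*(-124) + 48 = -4/49*(-124) + 48 = 496/49 + 48 = 2848/49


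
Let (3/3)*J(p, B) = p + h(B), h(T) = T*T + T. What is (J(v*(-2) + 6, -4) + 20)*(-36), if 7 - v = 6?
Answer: -1296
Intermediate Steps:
v = 1 (v = 7 - 1*6 = 7 - 6 = 1)
h(T) = T + T**2 (h(T) = T**2 + T = T + T**2)
J(p, B) = p + B*(1 + B)
(J(v*(-2) + 6, -4) + 20)*(-36) = (((1*(-2) + 6) - 4*(1 - 4)) + 20)*(-36) = (((-2 + 6) - 4*(-3)) + 20)*(-36) = ((4 + 12) + 20)*(-36) = (16 + 20)*(-36) = 36*(-36) = -1296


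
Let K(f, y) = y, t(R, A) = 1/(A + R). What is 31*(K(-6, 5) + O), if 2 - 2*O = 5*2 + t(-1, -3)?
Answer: 279/8 ≈ 34.875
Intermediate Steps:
O = -31/8 (O = 1 - (5*2 + 1/(-3 - 1))/2 = 1 - (10 + 1/(-4))/2 = 1 - (10 - ¼)/2 = 1 - ½*39/4 = 1 - 39/8 = -31/8 ≈ -3.8750)
31*(K(-6, 5) + O) = 31*(5 - 31/8) = 31*(9/8) = 279/8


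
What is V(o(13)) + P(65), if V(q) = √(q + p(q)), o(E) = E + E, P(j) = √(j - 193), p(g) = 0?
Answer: √26 + 8*I*√2 ≈ 5.099 + 11.314*I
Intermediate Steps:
P(j) = √(-193 + j)
o(E) = 2*E
V(q) = √q (V(q) = √(q + 0) = √q)
V(o(13)) + P(65) = √(2*13) + √(-193 + 65) = √26 + √(-128) = √26 + 8*I*√2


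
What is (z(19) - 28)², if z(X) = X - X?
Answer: 784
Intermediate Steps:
z(X) = 0
(z(19) - 28)² = (0 - 28)² = (-28)² = 784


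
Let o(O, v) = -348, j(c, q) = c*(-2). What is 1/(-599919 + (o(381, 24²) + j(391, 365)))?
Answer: -1/601049 ≈ -1.6638e-6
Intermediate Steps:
j(c, q) = -2*c
1/(-599919 + (o(381, 24²) + j(391, 365))) = 1/(-599919 + (-348 - 2*391)) = 1/(-599919 + (-348 - 782)) = 1/(-599919 - 1130) = 1/(-601049) = -1/601049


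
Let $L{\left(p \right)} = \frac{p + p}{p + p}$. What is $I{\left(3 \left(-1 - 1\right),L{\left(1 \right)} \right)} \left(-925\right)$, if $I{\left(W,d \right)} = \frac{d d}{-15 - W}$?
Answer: $\frac{925}{9} \approx 102.78$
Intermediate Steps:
$L{\left(p \right)} = 1$ ($L{\left(p \right)} = \frac{2 p}{2 p} = 2 p \frac{1}{2 p} = 1$)
$I{\left(W,d \right)} = \frac{d^{2}}{-15 - W}$
$I{\left(3 \left(-1 - 1\right),L{\left(1 \right)} \right)} \left(-925\right) = - \frac{1^{2}}{15 + 3 \left(-1 - 1\right)} \left(-925\right) = \left(-1\right) 1 \frac{1}{15 + 3 \left(-2\right)} \left(-925\right) = \left(-1\right) 1 \frac{1}{15 - 6} \left(-925\right) = \left(-1\right) 1 \cdot \frac{1}{9} \left(-925\right) = \left(- \frac{1}{9}\right) \left(-925\right) = \frac{925}{9}$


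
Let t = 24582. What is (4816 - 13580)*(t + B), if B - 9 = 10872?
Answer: -310797732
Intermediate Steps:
B = 10881 (B = 9 + 10872 = 10881)
(4816 - 13580)*(t + B) = (4816 - 13580)*(24582 + 10881) = -8764*35463 = -310797732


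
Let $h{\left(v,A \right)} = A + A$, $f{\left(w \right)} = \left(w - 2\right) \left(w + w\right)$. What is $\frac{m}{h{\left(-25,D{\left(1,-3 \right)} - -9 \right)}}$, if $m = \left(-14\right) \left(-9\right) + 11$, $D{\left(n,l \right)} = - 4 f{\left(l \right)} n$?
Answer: $- \frac{137}{222} \approx -0.61712$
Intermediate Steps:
$f{\left(w \right)} = 2 w \left(-2 + w\right)$ ($f{\left(w \right)} = \left(-2 + w\right) 2 w = 2 w \left(-2 + w\right)$)
$D{\left(n,l \right)} = - 8 l n \left(-2 + l\right)$ ($D{\left(n,l \right)} = - 4 \cdot 2 l \left(-2 + l\right) n = - 8 l \left(-2 + l\right) n = - 8 l n \left(-2 + l\right)$)
$h{\left(v,A \right)} = 2 A$
$m = 137$ ($m = 126 + 11 = 137$)
$\frac{m}{h{\left(-25,D{\left(1,-3 \right)} - -9 \right)}} = \frac{137}{2 \left(8 \left(-3\right) 1 \left(2 - -3\right) - -9\right)} = \frac{137}{2 \left(8 \left(-3\right) 1 \left(2 + 3\right) + 9\right)} = \frac{137}{2 \left(8 \left(-3\right) 1 \cdot 5 + 9\right)} = \frac{137}{2 \left(-120 + 9\right)} = \frac{137}{2 \left(-111\right)} = \frac{137}{-222} = 137 \left(- \frac{1}{222}\right) = - \frac{137}{222}$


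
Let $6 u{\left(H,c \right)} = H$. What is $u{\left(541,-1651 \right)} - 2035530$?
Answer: $- \frac{12212639}{6} \approx -2.0354 \cdot 10^{6}$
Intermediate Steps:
$u{\left(H,c \right)} = \frac{H}{6}$
$u{\left(541,-1651 \right)} - 2035530 = \frac{1}{6} \cdot 541 - 2035530 = \frac{541}{6} - 2035530 = - \frac{12212639}{6}$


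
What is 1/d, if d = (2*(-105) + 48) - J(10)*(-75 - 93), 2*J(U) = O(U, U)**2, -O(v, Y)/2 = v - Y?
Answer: -1/162 ≈ -0.0061728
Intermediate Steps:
O(v, Y) = -2*v + 2*Y (O(v, Y) = -2*(v - Y) = -2*v + 2*Y)
J(U) = 0 (J(U) = (-2*U + 2*U)**2/2 = (1/2)*0**2 = (1/2)*0 = 0)
d = -162 (d = (2*(-105) + 48) - 0*(-75 - 93) = (-210 + 48) - 0*(-168) = -162 - 1*0 = -162 + 0 = -162)
1/d = 1/(-162) = -1/162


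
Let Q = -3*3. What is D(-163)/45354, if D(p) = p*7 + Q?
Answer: -575/22677 ≈ -0.025356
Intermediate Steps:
Q = -9
D(p) = -9 + 7*p (D(p) = p*7 - 9 = 7*p - 9 = -9 + 7*p)
D(-163)/45354 = (-9 + 7*(-163))/45354 = (-9 - 1141)*(1/45354) = -1150*1/45354 = -575/22677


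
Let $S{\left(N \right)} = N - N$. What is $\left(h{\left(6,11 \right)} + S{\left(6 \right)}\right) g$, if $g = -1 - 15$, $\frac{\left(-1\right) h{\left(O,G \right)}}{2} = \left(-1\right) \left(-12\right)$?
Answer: $384$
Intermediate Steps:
$h{\left(O,G \right)} = -24$ ($h{\left(O,G \right)} = - 2 \left(\left(-1\right) \left(-12\right)\right) = \left(-2\right) 12 = -24$)
$S{\left(N \right)} = 0$
$g = -16$ ($g = -1 - 15 = -16$)
$\left(h{\left(6,11 \right)} + S{\left(6 \right)}\right) g = \left(-24 + 0\right) \left(-16\right) = \left(-24\right) \left(-16\right) = 384$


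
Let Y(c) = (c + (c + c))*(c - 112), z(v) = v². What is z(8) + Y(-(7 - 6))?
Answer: 403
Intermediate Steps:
Y(c) = 3*c*(-112 + c) (Y(c) = (c + 2*c)*(-112 + c) = (3*c)*(-112 + c) = 3*c*(-112 + c))
z(8) + Y(-(7 - 6)) = 8² + 3*(-(7 - 6))*(-112 - (7 - 6)) = 64 + 3*(-1*1)*(-112 - 1*1) = 64 + 3*(-1)*(-112 - 1) = 64 + 3*(-1)*(-113) = 64 + 339 = 403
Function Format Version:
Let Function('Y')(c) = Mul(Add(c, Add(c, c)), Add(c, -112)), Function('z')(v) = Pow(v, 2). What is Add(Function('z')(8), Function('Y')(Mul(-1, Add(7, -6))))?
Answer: 403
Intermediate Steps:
Function('Y')(c) = Mul(3, c, Add(-112, c)) (Function('Y')(c) = Mul(Add(c, Mul(2, c)), Add(-112, c)) = Mul(Mul(3, c), Add(-112, c)) = Mul(3, c, Add(-112, c)))
Add(Function('z')(8), Function('Y')(Mul(-1, Add(7, -6)))) = Add(Pow(8, 2), Mul(3, Mul(-1, Add(7, -6)), Add(-112, Mul(-1, Add(7, -6))))) = Add(64, Mul(3, Mul(-1, 1), Add(-112, Mul(-1, 1)))) = Add(64, Mul(3, -1, Add(-112, -1))) = Add(64, Mul(3, -1, -113)) = Add(64, 339) = 403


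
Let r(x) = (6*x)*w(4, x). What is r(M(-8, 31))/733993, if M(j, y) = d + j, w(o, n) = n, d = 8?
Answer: 0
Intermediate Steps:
M(j, y) = 8 + j
r(x) = 6*x² (r(x) = (6*x)*x = 6*x²)
r(M(-8, 31))/733993 = (6*(8 - 8)²)/733993 = (6*0²)*(1/733993) = (6*0)*(1/733993) = 0*(1/733993) = 0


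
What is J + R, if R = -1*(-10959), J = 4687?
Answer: 15646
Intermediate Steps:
R = 10959
J + R = 4687 + 10959 = 15646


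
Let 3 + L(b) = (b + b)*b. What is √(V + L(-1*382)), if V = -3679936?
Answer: I*√3388091 ≈ 1840.7*I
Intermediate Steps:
L(b) = -3 + 2*b² (L(b) = -3 + (b + b)*b = -3 + (2*b)*b = -3 + 2*b²)
√(V + L(-1*382)) = √(-3679936 + (-3 + 2*(-1*382)²)) = √(-3679936 + (-3 + 2*(-382)²)) = √(-3679936 + (-3 + 2*145924)) = √(-3679936 + (-3 + 291848)) = √(-3679936 + 291845) = √(-3388091) = I*√3388091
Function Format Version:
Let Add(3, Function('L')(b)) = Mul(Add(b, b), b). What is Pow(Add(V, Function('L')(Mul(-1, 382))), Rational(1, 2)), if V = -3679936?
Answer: Mul(I, Pow(3388091, Rational(1, 2))) ≈ Mul(1840.7, I)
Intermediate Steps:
Function('L')(b) = Add(-3, Mul(2, Pow(b, 2))) (Function('L')(b) = Add(-3, Mul(Add(b, b), b)) = Add(-3, Mul(Mul(2, b), b)) = Add(-3, Mul(2, Pow(b, 2))))
Pow(Add(V, Function('L')(Mul(-1, 382))), Rational(1, 2)) = Pow(Add(-3679936, Add(-3, Mul(2, Pow(Mul(-1, 382), 2)))), Rational(1, 2)) = Pow(Add(-3679936, Add(-3, Mul(2, Pow(-382, 2)))), Rational(1, 2)) = Pow(Add(-3679936, Add(-3, Mul(2, 145924))), Rational(1, 2)) = Pow(Add(-3679936, Add(-3, 291848)), Rational(1, 2)) = Pow(Add(-3679936, 291845), Rational(1, 2)) = Pow(-3388091, Rational(1, 2)) = Mul(I, Pow(3388091, Rational(1, 2)))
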